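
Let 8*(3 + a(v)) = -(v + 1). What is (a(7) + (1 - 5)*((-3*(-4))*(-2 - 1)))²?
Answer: 19600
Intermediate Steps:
a(v) = -25/8 - v/8 (a(v) = -3 + (-(v + 1))/8 = -3 + (-(1 + v))/8 = -3 + (-1 - v)/8 = -3 + (-⅛ - v/8) = -25/8 - v/8)
(a(7) + (1 - 5)*((-3*(-4))*(-2 - 1)))² = ((-25/8 - ⅛*7) + (1 - 5)*((-3*(-4))*(-2 - 1)))² = ((-25/8 - 7/8) - 48*(-3))² = (-4 - 4*(-36))² = (-4 + 144)² = 140² = 19600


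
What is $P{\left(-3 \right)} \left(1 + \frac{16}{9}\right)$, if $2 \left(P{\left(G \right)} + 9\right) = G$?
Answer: $- \frac{175}{6} \approx -29.167$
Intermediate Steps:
$P{\left(G \right)} = -9 + \frac{G}{2}$
$P{\left(-3 \right)} \left(1 + \frac{16}{9}\right) = \left(-9 + \frac{1}{2} \left(-3\right)\right) \left(1 + \frac{16}{9}\right) = \left(-9 - \frac{3}{2}\right) \left(1 + 16 \cdot \frac{1}{9}\right) = - \frac{21 \left(1 + \frac{16}{9}\right)}{2} = \left(- \frac{21}{2}\right) \frac{25}{9} = - \frac{175}{6}$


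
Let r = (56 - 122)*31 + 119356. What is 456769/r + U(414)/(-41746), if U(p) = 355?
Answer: 4756658406/1224305815 ≈ 3.8852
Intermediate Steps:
r = 117310 (r = -66*31 + 119356 = -2046 + 119356 = 117310)
456769/r + U(414)/(-41746) = 456769/117310 + 355/(-41746) = 456769*(1/117310) + 355*(-1/41746) = 456769/117310 - 355/41746 = 4756658406/1224305815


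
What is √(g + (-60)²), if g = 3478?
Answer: √7078 ≈ 84.131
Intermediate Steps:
√(g + (-60)²) = √(3478 + (-60)²) = √(3478 + 3600) = √7078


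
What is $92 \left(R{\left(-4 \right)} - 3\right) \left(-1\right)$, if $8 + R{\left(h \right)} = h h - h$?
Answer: $-828$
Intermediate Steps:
$R{\left(h \right)} = -8 + h^{2} - h$ ($R{\left(h \right)} = -8 - \left(h - h h\right) = -8 + \left(h^{2} - h\right) = -8 + h^{2} - h$)
$92 \left(R{\left(-4 \right)} - 3\right) \left(-1\right) = 92 \left(\left(-8 + \left(-4\right)^{2} - -4\right) - 3\right) \left(-1\right) = 92 \left(\left(-8 + 16 + 4\right) - 3\right) \left(-1\right) = 92 \left(12 - 3\right) \left(-1\right) = 92 \cdot 9 \left(-1\right) = 92 \left(-9\right) = -828$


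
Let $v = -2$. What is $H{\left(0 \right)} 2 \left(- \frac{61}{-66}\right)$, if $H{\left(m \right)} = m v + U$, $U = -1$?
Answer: $- \frac{61}{33} \approx -1.8485$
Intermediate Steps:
$H{\left(m \right)} = -1 - 2 m$ ($H{\left(m \right)} = m \left(-2\right) - 1 = - 2 m - 1 = -1 - 2 m$)
$H{\left(0 \right)} 2 \left(- \frac{61}{-66}\right) = \left(-1 - 0\right) 2 \left(- \frac{61}{-66}\right) = \left(-1 + 0\right) 2 \left(\left(-61\right) \left(- \frac{1}{66}\right)\right) = \left(-1\right) 2 \cdot \frac{61}{66} = \left(-2\right) \frac{61}{66} = - \frac{61}{33}$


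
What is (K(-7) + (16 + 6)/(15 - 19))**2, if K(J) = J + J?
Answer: 1521/4 ≈ 380.25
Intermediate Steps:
K(J) = 2*J
(K(-7) + (16 + 6)/(15 - 19))**2 = (2*(-7) + (16 + 6)/(15 - 19))**2 = (-14 + 22/(-4))**2 = (-14 + 22*(-1/4))**2 = (-14 - 11/2)**2 = (-39/2)**2 = 1521/4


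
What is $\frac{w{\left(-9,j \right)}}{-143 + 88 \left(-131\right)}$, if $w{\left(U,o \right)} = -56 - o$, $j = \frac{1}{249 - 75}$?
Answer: $\frac{9745}{2030754} \approx 0.0047987$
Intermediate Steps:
$j = \frac{1}{174} \approx 0.0057471$
$\frac{w{\left(-9,j \right)}}{-143 + 88 \left(-131\right)} = \frac{-56 - \frac{1}{174}}{-143 + 88 \left(-131\right)} = \frac{-56 - \frac{1}{174}}{-143 - 11528} = - \frac{9745}{174 \left(-11671\right)} = \left(- \frac{9745}{174}\right) \left(- \frac{1}{11671}\right) = \frac{9745}{2030754}$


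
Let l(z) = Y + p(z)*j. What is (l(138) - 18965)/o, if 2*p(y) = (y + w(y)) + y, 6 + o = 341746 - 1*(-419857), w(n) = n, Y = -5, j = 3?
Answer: -18349/761597 ≈ -0.024093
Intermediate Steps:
o = 761597 (o = -6 + (341746 - 1*(-419857)) = -6 + (341746 + 419857) = -6 + 761603 = 761597)
p(y) = 3*y/2 (p(y) = ((y + y) + y)/2 = (2*y + y)/2 = (3*y)/2 = 3*y/2)
l(z) = -5 + 9*z/2 (l(z) = -5 + (3*z/2)*3 = -5 + 9*z/2)
(l(138) - 18965)/o = ((-5 + (9/2)*138) - 18965)/761597 = ((-5 + 621) - 18965)*(1/761597) = (616 - 18965)*(1/761597) = -18349*1/761597 = -18349/761597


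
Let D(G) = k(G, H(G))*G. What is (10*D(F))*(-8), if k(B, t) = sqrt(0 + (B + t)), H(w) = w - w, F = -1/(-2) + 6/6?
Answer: -60*sqrt(6) ≈ -146.97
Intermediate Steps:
F = 3/2 (F = -1*(-1/2) + 6*(1/6) = 1/2 + 1 = 3/2 ≈ 1.5000)
H(w) = 0
k(B, t) = sqrt(B + t)
D(G) = G**(3/2) (D(G) = sqrt(G + 0)*G = sqrt(G)*G = G**(3/2))
(10*D(F))*(-8) = (10*(3/2)**(3/2))*(-8) = (10*(3*sqrt(6)/4))*(-8) = (15*sqrt(6)/2)*(-8) = -60*sqrt(6)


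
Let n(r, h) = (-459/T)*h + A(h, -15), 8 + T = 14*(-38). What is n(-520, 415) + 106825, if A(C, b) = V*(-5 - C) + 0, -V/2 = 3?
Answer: 438791/4 ≈ 1.0970e+5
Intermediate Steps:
V = -6 (V = -2*3 = -6)
T = -540 (T = -8 + 14*(-38) = -8 - 532 = -540)
A(C, b) = 30 + 6*C (A(C, b) = -6*(-5 - C) + 0 = (30 + 6*C) + 0 = 30 + 6*C)
n(r, h) = 30 + 137*h/20 (n(r, h) = (-459/(-540))*h + (30 + 6*h) = (-459*(-1/540))*h + (30 + 6*h) = 17*h/20 + (30 + 6*h) = 30 + 137*h/20)
n(-520, 415) + 106825 = (30 + (137/20)*415) + 106825 = (30 + 11371/4) + 106825 = 11491/4 + 106825 = 438791/4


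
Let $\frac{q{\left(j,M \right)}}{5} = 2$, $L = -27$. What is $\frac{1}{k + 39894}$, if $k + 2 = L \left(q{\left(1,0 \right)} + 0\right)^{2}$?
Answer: $\frac{1}{37192} \approx 2.6888 \cdot 10^{-5}$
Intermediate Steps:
$q{\left(j,M \right)} = 10$ ($q{\left(j,M \right)} = 5 \cdot 2 = 10$)
$k = -2702$ ($k = -2 - 27 \left(10 + 0\right)^{2} = -2 - 27 \cdot 10^{2} = -2 - 2700 = -2702$)
$\frac{1}{k + 39894} = \frac{1}{-2702 + 39894} = \frac{1}{37192}$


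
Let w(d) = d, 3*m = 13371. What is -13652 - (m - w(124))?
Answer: -17985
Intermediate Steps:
m = 4457 (m = (1/3)*13371 = 4457)
-13652 - (m - w(124)) = -13652 - (4457 - 1*124) = -13652 - (4457 - 124) = -13652 - 1*4333 = -13652 - 4333 = -17985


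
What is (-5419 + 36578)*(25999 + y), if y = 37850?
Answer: 1989470991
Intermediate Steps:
(-5419 + 36578)*(25999 + y) = (-5419 + 36578)*(25999 + 37850) = 31159*63849 = 1989470991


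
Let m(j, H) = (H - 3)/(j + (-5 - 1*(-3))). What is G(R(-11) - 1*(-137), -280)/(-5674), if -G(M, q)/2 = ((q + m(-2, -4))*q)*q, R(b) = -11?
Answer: -21814800/2837 ≈ -7689.4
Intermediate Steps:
m(j, H) = (-3 + H)/(-2 + j) (m(j, H) = (-3 + H)/(j + (-5 + 3)) = (-3 + H)/(j - 2) = (-3 + H)/(-2 + j))
G(M, q) = -2*q**2*(7/4 + q) (G(M, q) = -2*(q + (-3 - 4)/(-2 - 2))*q*q = -2*(q - 7/(-4))*q*q = -2*(q - 1/4*(-7))*q*q = -2*(q + 7/4)*q*q = -2*(7/4 + q)*q*q = -2*q*(7/4 + q)*q = -2*q**2*(7/4 + q))
G(R(-11) - 1*(-137), -280)/(-5674) = ((1/2)*(-280)**2*(-7 - 4*(-280)))/(-5674) = ((1/2)*78400*(-7 + 1120))*(-1/5674) = ((1/2)*78400*1113)*(-1/5674) = 43629600*(-1/5674) = -21814800/2837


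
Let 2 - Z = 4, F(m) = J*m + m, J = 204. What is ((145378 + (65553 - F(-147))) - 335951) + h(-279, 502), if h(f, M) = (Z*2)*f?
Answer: -93769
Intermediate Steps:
F(m) = 205*m (F(m) = 204*m + m = 205*m)
Z = -2 (Z = 2 - 1*4 = 2 - 4 = -2)
h(f, M) = -4*f (h(f, M) = (-2*2)*f = -4*f)
((145378 + (65553 - F(-147))) - 335951) + h(-279, 502) = ((145378 + (65553 - 205*(-147))) - 335951) - 4*(-279) = ((145378 + (65553 - 1*(-30135))) - 335951) + 1116 = ((145378 + (65553 + 30135)) - 335951) + 1116 = ((145378 + 95688) - 335951) + 1116 = (241066 - 335951) + 1116 = -94885 + 1116 = -93769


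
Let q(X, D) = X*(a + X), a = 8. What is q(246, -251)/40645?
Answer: 62484/40645 ≈ 1.5373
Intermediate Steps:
q(X, D) = X*(8 + X)
q(246, -251)/40645 = (246*(8 + 246))/40645 = (246*254)*(1/40645) = 62484*(1/40645) = 62484/40645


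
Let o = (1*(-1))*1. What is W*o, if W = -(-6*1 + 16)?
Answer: 10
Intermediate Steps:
o = -1 (o = -1*1 = -1)
W = -10 (W = -(-6 + 16) = -1*10 = -10)
W*o = -10*(-1) = 10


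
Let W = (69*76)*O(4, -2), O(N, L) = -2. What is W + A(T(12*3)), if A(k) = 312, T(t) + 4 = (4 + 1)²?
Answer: -10176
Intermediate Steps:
T(t) = 21 (T(t) = -4 + (4 + 1)² = -4 + 5² = -4 + 25 = 21)
W = -10488 (W = (69*76)*(-2) = 5244*(-2) = -10488)
W + A(T(12*3)) = -10488 + 312 = -10176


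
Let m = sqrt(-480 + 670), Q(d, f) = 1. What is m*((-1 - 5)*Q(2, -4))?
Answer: -6*sqrt(190) ≈ -82.704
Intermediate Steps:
m = sqrt(190) ≈ 13.784
m*((-1 - 5)*Q(2, -4)) = sqrt(190)*((-1 - 5)*1) = sqrt(190)*(-6*1) = sqrt(190)*(-6) = -6*sqrt(190)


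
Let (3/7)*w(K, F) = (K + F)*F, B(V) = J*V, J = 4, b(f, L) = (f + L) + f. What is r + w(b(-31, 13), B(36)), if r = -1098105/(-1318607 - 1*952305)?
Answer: 72488609145/2270912 ≈ 31920.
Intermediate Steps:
b(f, L) = L + 2*f (b(f, L) = (L + f) + f = L + 2*f)
B(V) = 4*V
r = 1098105/2270912 (r = -1098105/(-1318607 - 952305) = -1098105/(-2270912) = -1098105*(-1/2270912) = 1098105/2270912 ≈ 0.48355)
w(K, F) = 7*F*(F + K)/3 (w(K, F) = 7*((K + F)*F)/3 = 7*((F + K)*F)/3 = 7*(F*(F + K))/3 = 7*F*(F + K)/3)
r + w(b(-31, 13), B(36)) = 1098105/2270912 + 7*(4*36)*(4*36 + (13 + 2*(-31)))/3 = 1098105/2270912 + (7/3)*144*(144 + (13 - 62)) = 1098105/2270912 + (7/3)*144*(144 - 49) = 1098105/2270912 + (7/3)*144*95 = 1098105/2270912 + 31920 = 72488609145/2270912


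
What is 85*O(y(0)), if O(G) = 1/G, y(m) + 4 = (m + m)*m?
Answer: -85/4 ≈ -21.250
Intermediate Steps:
y(m) = -4 + 2*m**2 (y(m) = -4 + (m + m)*m = -4 + (2*m)*m = -4 + 2*m**2)
O(G) = 1/G
85*O(y(0)) = 85/(-4 + 2*0**2) = 85/(-4 + 2*0) = 85/(-4 + 0) = 85/(-4) = 85*(-1/4) = -85/4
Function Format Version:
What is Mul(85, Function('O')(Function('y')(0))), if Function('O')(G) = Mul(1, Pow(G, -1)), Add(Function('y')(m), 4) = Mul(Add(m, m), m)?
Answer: Rational(-85, 4) ≈ -21.250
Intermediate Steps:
Function('y')(m) = Add(-4, Mul(2, Pow(m, 2))) (Function('y')(m) = Add(-4, Mul(Add(m, m), m)) = Add(-4, Mul(Mul(2, m), m)) = Add(-4, Mul(2, Pow(m, 2))))
Function('O')(G) = Pow(G, -1)
Mul(85, Function('O')(Function('y')(0))) = Mul(85, Pow(Add(-4, Mul(2, Pow(0, 2))), -1)) = Mul(85, Pow(Add(-4, Mul(2, 0)), -1)) = Mul(85, Pow(Add(-4, 0), -1)) = Mul(85, Pow(-4, -1)) = Mul(85, Rational(-1, 4)) = Rational(-85, 4)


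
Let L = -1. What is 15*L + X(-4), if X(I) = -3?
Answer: -18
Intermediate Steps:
15*L + X(-4) = 15*(-1) - 3 = -15 - 3 = -18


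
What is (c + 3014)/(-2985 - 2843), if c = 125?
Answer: -3139/5828 ≈ -0.53861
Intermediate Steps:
(c + 3014)/(-2985 - 2843) = (125 + 3014)/(-2985 - 2843) = 3139/(-5828) = 3139*(-1/5828) = -3139/5828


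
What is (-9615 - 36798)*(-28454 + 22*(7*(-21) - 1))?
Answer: 1471756230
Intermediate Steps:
(-9615 - 36798)*(-28454 + 22*(7*(-21) - 1)) = -46413*(-28454 + 22*(-147 - 1)) = -46413*(-28454 + 22*(-148)) = -46413*(-28454 - 3256) = -46413*(-31710) = 1471756230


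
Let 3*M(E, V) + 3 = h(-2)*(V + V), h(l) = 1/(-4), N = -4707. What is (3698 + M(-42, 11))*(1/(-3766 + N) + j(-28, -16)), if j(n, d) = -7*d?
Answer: 7013241575/16946 ≈ 4.1386e+5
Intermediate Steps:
h(l) = -1/4 (h(l) = 1*(-1/4) = -1/4)
M(E, V) = -1 - V/6 (M(E, V) = -1 + (-(V + V)/4)/3 = -1 + (-V/2)/3 = -1 - V/6)
(3698 + M(-42, 11))*(1/(-3766 + N) + j(-28, -16)) = (3698 + (-1 - 1/6*11))*(1/(-3766 - 4707) - 7*(-16)) = (3698 + (-1 - 11/6))*(1/(-8473) + 112) = (3698 - 17/6)*(-1/8473 + 112) = (22171/6)*(948975/8473) = 7013241575/16946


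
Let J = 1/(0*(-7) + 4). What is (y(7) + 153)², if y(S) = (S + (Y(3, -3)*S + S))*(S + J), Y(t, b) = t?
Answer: 2647129/16 ≈ 1.6545e+5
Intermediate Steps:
J = ¼ (J = 1/(0 + 4) = 1/4 = ¼ ≈ 0.25000)
y(S) = 5*S*(¼ + S) (y(S) = (S + (3*S + S))*(S + ¼) = (S + 4*S)*(¼ + S) = (5*S)*(¼ + S) = 5*S*(¼ + S))
(y(7) + 153)² = ((5/4)*7*(1 + 4*7) + 153)² = ((5/4)*7*(1 + 28) + 153)² = ((5/4)*7*29 + 153)² = (1015/4 + 153)² = (1627/4)² = 2647129/16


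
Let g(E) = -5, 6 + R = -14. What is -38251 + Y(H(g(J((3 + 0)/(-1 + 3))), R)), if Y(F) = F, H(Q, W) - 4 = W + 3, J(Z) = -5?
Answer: -38264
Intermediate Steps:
R = -20 (R = -6 - 14 = -20)
H(Q, W) = 7 + W (H(Q, W) = 4 + (W + 3) = 4 + (3 + W) = 7 + W)
-38251 + Y(H(g(J((3 + 0)/(-1 + 3))), R)) = -38251 + (7 - 20) = -38251 - 13 = -38264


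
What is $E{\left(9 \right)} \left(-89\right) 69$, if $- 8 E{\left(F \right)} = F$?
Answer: $\frac{55269}{8} \approx 6908.6$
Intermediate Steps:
$E{\left(F \right)} = - \frac{F}{8}$
$E{\left(9 \right)} \left(-89\right) 69 = \left(- \frac{1}{8}\right) 9 \left(-89\right) 69 = \left(- \frac{9}{8}\right) \left(-89\right) 69 = \frac{801}{8} \cdot 69 = \frac{55269}{8}$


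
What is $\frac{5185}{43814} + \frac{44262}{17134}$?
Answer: $\frac{1014067529}{375354538} \approx 2.7016$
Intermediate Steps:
$\frac{5185}{43814} + \frac{44262}{17134} = 5185 \cdot \frac{1}{43814} + 44262 \cdot \frac{1}{17134} = \frac{5185}{43814} + \frac{22131}{8567} = \frac{1014067529}{375354538}$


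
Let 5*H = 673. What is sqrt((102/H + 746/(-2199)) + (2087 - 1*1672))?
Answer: 19*sqrt(2520340839759)/1479927 ≈ 20.382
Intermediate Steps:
H = 673/5 (H = (1/5)*673 = 673/5 ≈ 134.60)
sqrt((102/H + 746/(-2199)) + (2087 - 1*1672)) = sqrt((102/(673/5) + 746/(-2199)) + (2087 - 1*1672)) = sqrt((102*(5/673) + 746*(-1/2199)) + (2087 - 1672)) = sqrt((510/673 - 746/2199) + 415) = sqrt(619432/1479927 + 415) = sqrt(614789137/1479927) = 19*sqrt(2520340839759)/1479927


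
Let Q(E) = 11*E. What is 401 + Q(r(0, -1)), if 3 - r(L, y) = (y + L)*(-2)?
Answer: 412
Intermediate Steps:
r(L, y) = 3 + 2*L + 2*y (r(L, y) = 3 - (y + L)*(-2) = 3 - (L + y)*(-2) = 3 - (-2*L - 2*y) = 3 + (2*L + 2*y) = 3 + 2*L + 2*y)
401 + Q(r(0, -1)) = 401 + 11*(3 + 2*0 + 2*(-1)) = 401 + 11*(3 + 0 - 2) = 401 + 11*1 = 401 + 11 = 412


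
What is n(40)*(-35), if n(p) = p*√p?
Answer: -2800*√10 ≈ -8854.4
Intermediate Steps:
n(p) = p^(3/2)
n(40)*(-35) = 40^(3/2)*(-35) = (80*√10)*(-35) = -2800*√10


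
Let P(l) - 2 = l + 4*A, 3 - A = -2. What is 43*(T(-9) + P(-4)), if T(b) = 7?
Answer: 1075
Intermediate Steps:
A = 5 (A = 3 - 1*(-2) = 3 + 2 = 5)
P(l) = 22 + l (P(l) = 2 + (l + 4*5) = 2 + (l + 20) = 2 + (20 + l) = 22 + l)
43*(T(-9) + P(-4)) = 43*(7 + (22 - 4)) = 43*(7 + 18) = 43*25 = 1075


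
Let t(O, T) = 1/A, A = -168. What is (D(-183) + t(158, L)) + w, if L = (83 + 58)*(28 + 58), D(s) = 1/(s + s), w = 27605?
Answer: 282895951/10248 ≈ 27605.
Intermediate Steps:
D(s) = 1/(2*s)
L = 12126 (L = 141*86 = 12126)
t(O, T) = -1/168 (t(O, T) = 1/(-168) = -1/168)
(D(-183) + t(158, L)) + w = ((½)/(-183) - 1/168) + 27605 = ((½)*(-1/183) - 1/168) + 27605 = (-1/366 - 1/168) + 27605 = -89/10248 + 27605 = 282895951/10248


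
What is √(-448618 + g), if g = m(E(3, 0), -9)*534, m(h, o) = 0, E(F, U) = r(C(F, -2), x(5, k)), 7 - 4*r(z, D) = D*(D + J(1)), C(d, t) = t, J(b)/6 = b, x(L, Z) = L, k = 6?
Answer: I*√448618 ≈ 669.79*I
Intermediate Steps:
J(b) = 6*b
r(z, D) = 7/4 - D*(6 + D)/4 (r(z, D) = 7/4 - D*(D + 6*1)/4 = 7/4 - D*(D + 6)/4 = 7/4 - D*(6 + D)/4)
E(F, U) = -12 (E(F, U) = 7/4 - 3/2*5 - ¼*5² = 7/4 - 15/2 - ¼*25 = 7/4 - 15/2 - 25/4 = -12)
g = 0 (g = 0*534 = 0)
√(-448618 + g) = √(-448618 + 0) = √(-448618) = I*√448618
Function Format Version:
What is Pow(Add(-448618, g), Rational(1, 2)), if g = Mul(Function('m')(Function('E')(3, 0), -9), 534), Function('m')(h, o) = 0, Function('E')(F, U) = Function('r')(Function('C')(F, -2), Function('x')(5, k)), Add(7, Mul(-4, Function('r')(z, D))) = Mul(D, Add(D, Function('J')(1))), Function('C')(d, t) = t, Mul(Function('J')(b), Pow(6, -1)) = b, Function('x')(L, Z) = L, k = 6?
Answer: Mul(I, Pow(448618, Rational(1, 2))) ≈ Mul(669.79, I)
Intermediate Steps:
Function('J')(b) = Mul(6, b)
Function('r')(z, D) = Add(Rational(7, 4), Mul(Rational(-1, 4), D, Add(6, D))) (Function('r')(z, D) = Add(Rational(7, 4), Mul(Rational(-1, 4), Mul(D, Add(D, Mul(6, 1))))) = Add(Rational(7, 4), Mul(Rational(-1, 4), Mul(D, Add(D, 6)))) = Add(Rational(7, 4), Mul(Rational(-1, 4), Mul(D, Add(6, D)))) = Add(Rational(7, 4), Mul(Rational(-1, 4), D, Add(6, D))))
Function('E')(F, U) = -12 (Function('E')(F, U) = Add(Rational(7, 4), Mul(Rational(-3, 2), 5), Mul(Rational(-1, 4), Pow(5, 2))) = Add(Rational(7, 4), Rational(-15, 2), Mul(Rational(-1, 4), 25)) = Add(Rational(7, 4), Rational(-15, 2), Rational(-25, 4)) = -12)
g = 0 (g = Mul(0, 534) = 0)
Pow(Add(-448618, g), Rational(1, 2)) = Pow(Add(-448618, 0), Rational(1, 2)) = Pow(-448618, Rational(1, 2)) = Mul(I, Pow(448618, Rational(1, 2)))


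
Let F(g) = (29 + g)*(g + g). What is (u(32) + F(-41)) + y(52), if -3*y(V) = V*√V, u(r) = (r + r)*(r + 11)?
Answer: 3736 - 104*√13/3 ≈ 3611.0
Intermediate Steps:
u(r) = 2*r*(11 + r) (u(r) = (2*r)*(11 + r) = 2*r*(11 + r))
F(g) = 2*g*(29 + g) (F(g) = (29 + g)*(2*g) = 2*g*(29 + g))
y(V) = -V^(3/2)/3 (y(V) = -V*√V/3 = -V^(3/2)/3)
(u(32) + F(-41)) + y(52) = (2*32*(11 + 32) + 2*(-41)*(29 - 41)) - 104*√13/3 = (2*32*43 + 2*(-41)*(-12)) - 104*√13/3 = (2752 + 984) - 104*√13/3 = 3736 - 104*√13/3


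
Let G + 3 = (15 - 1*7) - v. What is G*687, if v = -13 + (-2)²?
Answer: 9618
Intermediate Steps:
v = -9 (v = -13 + 4 = -9)
G = 14 (G = -3 + ((15 - 1*7) - 1*(-9)) = -3 + ((15 - 7) + 9) = -3 + (8 + 9) = -3 + 17 = 14)
G*687 = 14*687 = 9618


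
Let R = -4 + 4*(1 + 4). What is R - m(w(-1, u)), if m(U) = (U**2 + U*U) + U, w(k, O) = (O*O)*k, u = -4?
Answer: -480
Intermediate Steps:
w(k, O) = k*O**2 (w(k, O) = O**2*k = k*O**2)
m(U) = U + 2*U**2 (m(U) = (U**2 + U**2) + U = 2*U**2 + U = U + 2*U**2)
R = 16 (R = -4 + 4*5 = -4 + 20 = 16)
R - m(w(-1, u)) = 16 - (-1*(-4)**2)*(1 + 2*(-1*(-4)**2)) = 16 - (-1*16)*(1 + 2*(-1*16)) = 16 - (-16)*(1 + 2*(-16)) = 16 - (-16)*(1 - 32) = 16 - (-16)*(-31) = 16 - 1*496 = 16 - 496 = -480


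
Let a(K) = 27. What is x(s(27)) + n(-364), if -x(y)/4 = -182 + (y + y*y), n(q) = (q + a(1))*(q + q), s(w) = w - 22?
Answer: 245944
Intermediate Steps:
s(w) = -22 + w
n(q) = 2*q*(27 + q) (n(q) = (q + 27)*(q + q) = (27 + q)*(2*q) = 2*q*(27 + q))
x(y) = 728 - 4*y - 4*y² (x(y) = -4*(-182 + (y + y*y)) = -4*(-182 + (y + y²)) = -4*(-182 + y + y²) = 728 - 4*y - 4*y²)
x(s(27)) + n(-364) = (728 - 4*(-22 + 27) - 4*(-22 + 27)²) + 2*(-364)*(27 - 364) = (728 - 4*5 - 4*5²) + 2*(-364)*(-337) = (728 - 20 - 4*25) + 245336 = (728 - 20 - 100) + 245336 = 608 + 245336 = 245944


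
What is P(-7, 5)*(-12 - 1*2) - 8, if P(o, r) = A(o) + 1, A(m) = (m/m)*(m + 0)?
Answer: 76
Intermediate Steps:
A(m) = m (A(m) = 1*m = m)
P(o, r) = 1 + o (P(o, r) = o + 1 = 1 + o)
P(-7, 5)*(-12 - 1*2) - 8 = (1 - 7)*(-12 - 1*2) - 8 = -6*(-12 - 2) - 8 = -6*(-14) - 8 = 84 - 8 = 76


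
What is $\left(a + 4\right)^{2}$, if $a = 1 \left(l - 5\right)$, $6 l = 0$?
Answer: $1$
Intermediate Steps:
$l = 0$ ($l = \frac{1}{6} \cdot 0 = 0$)
$a = -5$ ($a = 1 \left(0 - 5\right) = 1 \left(-5\right) = -5$)
$\left(a + 4\right)^{2} = \left(-5 + 4\right)^{2} = \left(-1\right)^{2} = 1$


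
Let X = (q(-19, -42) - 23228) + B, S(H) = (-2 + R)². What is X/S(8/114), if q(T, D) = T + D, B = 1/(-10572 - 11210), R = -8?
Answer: -507280999/2178200 ≈ -232.89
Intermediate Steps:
S(H) = 100 (S(H) = (-2 - 8)² = (-10)² = 100)
B = -1/21782 (B = 1/(-21782) = -1/21782 ≈ -4.5909e-5)
q(T, D) = D + T
X = -507280999/21782 (X = ((-42 - 19) - 23228) - 1/21782 = (-61 - 23228) - 1/21782 = -23289 - 1/21782 = -507280999/21782 ≈ -23289.)
X/S(8/114) = -507280999/21782/100 = -507280999/21782*1/100 = -507280999/2178200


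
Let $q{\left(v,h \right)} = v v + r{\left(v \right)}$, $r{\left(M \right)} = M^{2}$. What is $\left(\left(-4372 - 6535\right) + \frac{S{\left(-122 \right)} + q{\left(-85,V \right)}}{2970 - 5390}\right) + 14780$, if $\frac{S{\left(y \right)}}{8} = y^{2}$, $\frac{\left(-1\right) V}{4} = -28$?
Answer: $\frac{4619569}{1210} \approx 3817.8$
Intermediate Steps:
$V = 112$ ($V = \left(-4\right) \left(-28\right) = 112$)
$q{\left(v,h \right)} = 2 v^{2}$ ($q{\left(v,h \right)} = v v + v^{2} = v^{2} + v^{2} = 2 v^{2}$)
$S{\left(y \right)} = 8 y^{2}$
$\left(\left(-4372 - 6535\right) + \frac{S{\left(-122 \right)} + q{\left(-85,V \right)}}{2970 - 5390}\right) + 14780 = \left(\left(-4372 - 6535\right) + \frac{8 \left(-122\right)^{2} + 2 \left(-85\right)^{2}}{2970 - 5390}\right) + 14780 = \left(\left(-4372 - 6535\right) + \frac{8 \cdot 14884 + 2 \cdot 7225}{-2420}\right) + 14780 = \left(-10907 + \left(119072 + 14450\right) \left(- \frac{1}{2420}\right)\right) + 14780 = \left(-10907 + 133522 \left(- \frac{1}{2420}\right)\right) + 14780 = \left(-10907 - \frac{66761}{1210}\right) + 14780 = - \frac{13264231}{1210} + 14780 = \frac{4619569}{1210}$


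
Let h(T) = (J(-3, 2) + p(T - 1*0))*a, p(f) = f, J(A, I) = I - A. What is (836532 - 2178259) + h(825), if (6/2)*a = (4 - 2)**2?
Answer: -4021861/3 ≈ -1.3406e+6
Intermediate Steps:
a = 4/3 (a = (4 - 2)**2/3 = (1/3)*2**2 = (1/3)*4 = 4/3 ≈ 1.3333)
h(T) = 20/3 + 4*T/3 (h(T) = ((2 - 1*(-3)) + (T - 1*0))*(4/3) = ((2 + 3) + (T + 0))*(4/3) = (5 + T)*(4/3) = 20/3 + 4*T/3)
(836532 - 2178259) + h(825) = (836532 - 2178259) + (20/3 + (4/3)*825) = -1341727 + (20/3 + 1100) = -1341727 + 3320/3 = -4021861/3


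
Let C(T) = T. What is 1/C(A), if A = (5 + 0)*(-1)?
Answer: -1/5 ≈ -0.20000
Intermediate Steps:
A = -5 (A = 5*(-1) = -5)
1/C(A) = 1/(-5) = -1/5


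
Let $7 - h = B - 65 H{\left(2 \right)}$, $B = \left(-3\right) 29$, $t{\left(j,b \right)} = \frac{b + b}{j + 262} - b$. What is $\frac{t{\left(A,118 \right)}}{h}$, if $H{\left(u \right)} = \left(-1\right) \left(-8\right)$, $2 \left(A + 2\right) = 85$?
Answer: $- \frac{35459}{185735} \approx -0.19091$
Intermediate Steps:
$A = \frac{81}{2}$ ($A = -2 + \frac{1}{2} \cdot 85 = -2 + \frac{85}{2} = \frac{81}{2} \approx 40.5$)
$t{\left(j,b \right)} = - b + \frac{2 b}{262 + j}$ ($t{\left(j,b \right)} = \frac{2 b}{262 + j} - b = - b + \frac{2 b}{262 + j}$)
$B = -87$
$H{\left(u \right)} = 8$
$h = 614$ ($h = 7 - \left(-87 - 520\right) = 7 - -607 = 7 + 607 = 614$)
$\frac{t{\left(A,118 \right)}}{h} = \frac{\left(-1\right) 118 \frac{1}{262 + \frac{81}{2}} \left(260 + \frac{81}{2}\right)}{614} = \left(-1\right) 118 \frac{1}{\frac{605}{2}} \cdot \frac{601}{2} \cdot \frac{1}{614} = \left(-1\right) 118 \cdot \frac{2}{605} \cdot \frac{601}{2} \cdot \frac{1}{614} = \left(- \frac{70918}{605}\right) \frac{1}{614} = - \frac{35459}{185735}$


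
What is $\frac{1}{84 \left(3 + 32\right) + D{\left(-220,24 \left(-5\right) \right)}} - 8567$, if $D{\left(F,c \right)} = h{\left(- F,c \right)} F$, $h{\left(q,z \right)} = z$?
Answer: $- \frac{251355779}{29340} \approx -8567.0$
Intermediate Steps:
$D{\left(F,c \right)} = F c$ ($D{\left(F,c \right)} = c F = F c$)
$\frac{1}{84 \left(3 + 32\right) + D{\left(-220,24 \left(-5\right) \right)}} - 8567 = \frac{1}{84 \left(3 + 32\right) - 220 \cdot 24 \left(-5\right)} - 8567 = \frac{1}{84 \cdot 35 - -26400} - 8567 = \frac{1}{2940 + 26400} - 8567 = \frac{1}{29340} - 8567 = - \frac{251355779}{29340}$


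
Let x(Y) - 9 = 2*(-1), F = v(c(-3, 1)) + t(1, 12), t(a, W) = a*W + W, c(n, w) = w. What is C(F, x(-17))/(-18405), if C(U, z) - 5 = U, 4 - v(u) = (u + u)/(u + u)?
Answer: -32/18405 ≈ -0.0017387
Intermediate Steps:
t(a, W) = W + W*a (t(a, W) = W*a + W = W + W*a)
v(u) = 3 (v(u) = 4 - (u + u)/(u + u) = 4 - 2*u/(2*u) = 4 - 2*u*1/(2*u) = 4 - 1*1 = 4 - 1 = 3)
F = 27 (F = 3 + 12*(1 + 1) = 3 + 12*2 = 3 + 24 = 27)
x(Y) = 7 (x(Y) = 9 + 2*(-1) = 9 - 2 = 7)
C(U, z) = 5 + U
C(F, x(-17))/(-18405) = (5 + 27)/(-18405) = 32*(-1/18405) = -32/18405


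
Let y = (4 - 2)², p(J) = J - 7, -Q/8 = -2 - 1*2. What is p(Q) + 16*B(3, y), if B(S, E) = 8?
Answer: 153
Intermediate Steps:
Q = 32 (Q = -8*(-2 - 1*2) = -8*(-2 - 2) = -8*(-4) = 32)
p(J) = -7 + J
y = 4 (y = 2² = 4)
p(Q) + 16*B(3, y) = (-7 + 32) + 16*8 = 25 + 128 = 153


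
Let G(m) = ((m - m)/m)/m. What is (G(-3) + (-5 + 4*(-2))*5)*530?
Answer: -34450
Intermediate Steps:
G(m) = 0 (G(m) = (0/m)/m = 0/m = 0)
(G(-3) + (-5 + 4*(-2))*5)*530 = (0 + (-5 + 4*(-2))*5)*530 = (0 + (-5 - 8)*5)*530 = (0 - 13*5)*530 = (0 - 65)*530 = -65*530 = -34450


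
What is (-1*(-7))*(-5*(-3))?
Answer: 105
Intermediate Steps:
(-1*(-7))*(-5*(-3)) = 7*15 = 105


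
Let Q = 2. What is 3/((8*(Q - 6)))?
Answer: -3/32 ≈ -0.093750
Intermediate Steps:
3/((8*(Q - 6))) = 3/((8*(2 - 6))) = 3/((8*(-4))) = 3/(-32) = 3*(-1/32) = -3/32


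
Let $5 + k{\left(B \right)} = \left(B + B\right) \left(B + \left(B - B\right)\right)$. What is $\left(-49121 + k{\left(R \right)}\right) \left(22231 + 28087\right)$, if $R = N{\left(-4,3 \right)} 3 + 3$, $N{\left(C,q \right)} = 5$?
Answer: $-2439316004$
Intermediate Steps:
$R = 18$ ($R = 5 \cdot 3 + 3 = 15 + 3 = 18$)
$k{\left(B \right)} = -5 + 2 B^{2}$ ($k{\left(B \right)} = -5 + \left(B + B\right) \left(B + \left(B - B\right)\right) = -5 + 2 B \left(B + 0\right) = -5 + 2 B B = -5 + 2 B^{2}$)
$\left(-49121 + k{\left(R \right)}\right) \left(22231 + 28087\right) = \left(-49121 - \left(5 - 2 \cdot 18^{2}\right)\right) \left(22231 + 28087\right) = \left(-49121 + \left(-5 + 2 \cdot 324\right)\right) 50318 = \left(-49121 + \left(-5 + 648\right)\right) 50318 = \left(-49121 + 643\right) 50318 = \left(-48478\right) 50318 = -2439316004$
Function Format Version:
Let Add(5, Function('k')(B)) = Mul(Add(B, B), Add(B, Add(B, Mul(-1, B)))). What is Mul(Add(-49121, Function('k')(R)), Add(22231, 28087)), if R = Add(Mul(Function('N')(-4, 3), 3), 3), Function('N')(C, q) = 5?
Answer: -2439316004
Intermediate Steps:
R = 18 (R = Add(Mul(5, 3), 3) = Add(15, 3) = 18)
Function('k')(B) = Add(-5, Mul(2, Pow(B, 2))) (Function('k')(B) = Add(-5, Mul(Add(B, B), Add(B, Add(B, Mul(-1, B))))) = Add(-5, Mul(Mul(2, B), Add(B, 0))) = Add(-5, Mul(Mul(2, B), B)) = Add(-5, Mul(2, Pow(B, 2))))
Mul(Add(-49121, Function('k')(R)), Add(22231, 28087)) = Mul(Add(-49121, Add(-5, Mul(2, Pow(18, 2)))), Add(22231, 28087)) = Mul(Add(-49121, Add(-5, Mul(2, 324))), 50318) = Mul(Add(-49121, Add(-5, 648)), 50318) = Mul(Add(-49121, 643), 50318) = Mul(-48478, 50318) = -2439316004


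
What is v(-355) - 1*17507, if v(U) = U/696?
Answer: -12185227/696 ≈ -17508.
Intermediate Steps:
v(U) = U/696 (v(U) = U*(1/696) = U/696)
v(-355) - 1*17507 = (1/696)*(-355) - 1*17507 = -355/696 - 17507 = -12185227/696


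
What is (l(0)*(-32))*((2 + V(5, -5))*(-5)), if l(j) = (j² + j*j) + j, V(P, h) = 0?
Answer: 0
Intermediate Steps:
l(j) = j + 2*j² (l(j) = (j² + j²) + j = 2*j² + j = j + 2*j²)
(l(0)*(-32))*((2 + V(5, -5))*(-5)) = ((0*(1 + 2*0))*(-32))*((2 + 0)*(-5)) = ((0*(1 + 0))*(-32))*(2*(-5)) = ((0*1)*(-32))*(-10) = (0*(-32))*(-10) = 0*(-10) = 0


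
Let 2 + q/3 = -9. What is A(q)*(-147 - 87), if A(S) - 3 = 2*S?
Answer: 14742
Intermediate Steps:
q = -33 (q = -6 + 3*(-9) = -6 - 27 = -33)
A(S) = 3 + 2*S
A(q)*(-147 - 87) = (3 + 2*(-33))*(-147 - 87) = (3 - 66)*(-234) = -63*(-234) = 14742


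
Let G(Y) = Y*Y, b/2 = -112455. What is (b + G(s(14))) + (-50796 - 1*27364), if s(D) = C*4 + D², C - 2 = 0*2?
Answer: -261454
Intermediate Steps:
b = -224910 (b = 2*(-112455) = -224910)
C = 2 (C = 2 + 0*2 = 2 + 0 = 2)
s(D) = 8 + D² (s(D) = 2*4 + D² = 8 + D²)
G(Y) = Y²
(b + G(s(14))) + (-50796 - 1*27364) = (-224910 + (8 + 14²)²) + (-50796 - 1*27364) = (-224910 + (8 + 196)²) + (-50796 - 27364) = (-224910 + 204²) - 78160 = (-224910 + 41616) - 78160 = -183294 - 78160 = -261454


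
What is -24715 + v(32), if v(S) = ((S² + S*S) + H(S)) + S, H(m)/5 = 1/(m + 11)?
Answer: -973300/43 ≈ -22635.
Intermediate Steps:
H(m) = 5/(11 + m) (H(m) = 5/(m + 11) = 5/(11 + m))
v(S) = S + 2*S² + 5/(11 + S) (v(S) = ((S² + S*S) + 5/(11 + S)) + S = ((S² + S²) + 5/(11 + S)) + S = (2*S² + 5/(11 + S)) + S = S + 2*S² + 5/(11 + S))
-24715 + v(32) = -24715 + (5 + 32*(1 + 2*32)*(11 + 32))/(11 + 32) = -24715 + (5 + 32*(1 + 64)*43)/43 = -24715 + (5 + 32*65*43)/43 = -24715 + (5 + 89440)/43 = -24715 + (1/43)*89445 = -24715 + 89445/43 = -973300/43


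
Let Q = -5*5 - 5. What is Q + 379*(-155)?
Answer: -58775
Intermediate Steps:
Q = -30 (Q = -25 - 5 = -30)
Q + 379*(-155) = -30 + 379*(-155) = -30 - 58745 = -58775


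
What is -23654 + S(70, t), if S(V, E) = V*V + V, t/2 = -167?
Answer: -18684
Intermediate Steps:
t = -334 (t = 2*(-167) = -334)
S(V, E) = V + V² (S(V, E) = V² + V = V + V²)
-23654 + S(70, t) = -23654 + 70*(1 + 70) = -23654 + 70*71 = -23654 + 4970 = -18684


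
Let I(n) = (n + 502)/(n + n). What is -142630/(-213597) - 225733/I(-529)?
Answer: -1889348498624/213597 ≈ -8.8454e+6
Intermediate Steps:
I(n) = (502 + n)/(2*n) (I(n) = (502 + n)/((2*n)) = (502 + n)*(1/(2*n)) = (502 + n)/(2*n))
-142630/(-213597) - 225733/I(-529) = -142630/(-213597) - 225733*(-1058/(502 - 529)) = -142630*(-1/213597) - 225733/((½)*(-1/529)*(-27)) = 142630/213597 - 225733/27/1058 = 142630/213597 - 225733*1058/27 = 142630/213597 - 238825514/27 = -1889348498624/213597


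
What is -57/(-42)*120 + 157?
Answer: 2239/7 ≈ 319.86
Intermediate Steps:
-57/(-42)*120 + 157 = -57*(-1/42)*120 + 157 = (19/14)*120 + 157 = 1140/7 + 157 = 2239/7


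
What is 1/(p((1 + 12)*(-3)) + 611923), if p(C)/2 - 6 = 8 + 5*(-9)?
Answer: 1/611861 ≈ 1.6344e-6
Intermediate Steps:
p(C) = -62 (p(C) = 12 + 2*(8 + 5*(-9)) = 12 + 2*(8 - 45) = 12 + 2*(-37) = 12 - 74 = -62)
1/(p((1 + 12)*(-3)) + 611923) = 1/(-62 + 611923) = 1/611861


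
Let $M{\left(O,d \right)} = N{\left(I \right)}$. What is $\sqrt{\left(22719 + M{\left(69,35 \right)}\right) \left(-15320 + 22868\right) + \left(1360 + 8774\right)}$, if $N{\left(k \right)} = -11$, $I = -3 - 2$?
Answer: $\sqrt{171410118} \approx 13092.0$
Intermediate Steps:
$I = -5$
$M{\left(O,d \right)} = -11$
$\sqrt{\left(22719 + M{\left(69,35 \right)}\right) \left(-15320 + 22868\right) + \left(1360 + 8774\right)} = \sqrt{\left(22719 - 11\right) \left(-15320 + 22868\right) + \left(1360 + 8774\right)} = \sqrt{22708 \cdot 7548 + 10134} = \sqrt{171399984 + 10134} = \sqrt{171410118}$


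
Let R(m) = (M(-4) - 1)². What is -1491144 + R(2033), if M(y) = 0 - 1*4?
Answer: -1491119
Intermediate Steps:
M(y) = -4 (M(y) = 0 - 4 = -4)
R(m) = 25 (R(m) = (-4 - 1)² = (-5)² = 25)
-1491144 + R(2033) = -1491144 + 25 = -1491119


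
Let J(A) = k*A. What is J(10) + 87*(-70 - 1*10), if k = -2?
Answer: -6980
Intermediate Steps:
J(A) = -2*A
J(10) + 87*(-70 - 1*10) = -2*10 + 87*(-70 - 1*10) = -20 + 87*(-70 - 10) = -20 + 87*(-80) = -20 - 6960 = -6980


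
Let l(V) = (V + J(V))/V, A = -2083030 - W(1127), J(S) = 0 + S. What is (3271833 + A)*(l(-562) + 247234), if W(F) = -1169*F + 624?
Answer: 619484905512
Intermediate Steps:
W(F) = 624 - 1169*F
J(S) = S
A = -766191 (A = -2083030 - (624 - 1169*1127) = -2083030 - (624 - 1317463) = -2083030 - 1*(-1316839) = -2083030 + 1316839 = -766191)
l(V) = 2 (l(V) = (V + V)/V = (2*V)/V = 2)
(3271833 + A)*(l(-562) + 247234) = (3271833 - 766191)*(2 + 247234) = 2505642*247236 = 619484905512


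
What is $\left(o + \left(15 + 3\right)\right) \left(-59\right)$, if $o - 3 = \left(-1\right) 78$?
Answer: $3363$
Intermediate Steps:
$o = -75$ ($o = 3 - 78 = -75$)
$\left(o + \left(15 + 3\right)\right) \left(-59\right) = \left(-75 + \left(15 + 3\right)\right) \left(-59\right) = \left(-75 + 18\right) \left(-59\right) = \left(-57\right) \left(-59\right) = 3363$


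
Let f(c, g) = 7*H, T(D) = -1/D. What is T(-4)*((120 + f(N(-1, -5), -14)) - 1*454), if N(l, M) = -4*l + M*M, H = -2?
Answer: -87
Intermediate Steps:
N(l, M) = M² - 4*l (N(l, M) = -4*l + M² = M² - 4*l)
f(c, g) = -14 (f(c, g) = 7*(-2) = -14)
T(-4)*((120 + f(N(-1, -5), -14)) - 1*454) = (-1/(-4))*((120 - 14) - 1*454) = (-1*(-¼))*(106 - 454) = (¼)*(-348) = -87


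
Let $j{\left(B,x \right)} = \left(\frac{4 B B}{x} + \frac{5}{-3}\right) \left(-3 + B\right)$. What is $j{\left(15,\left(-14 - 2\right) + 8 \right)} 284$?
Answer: $-389080$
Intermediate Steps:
$j{\left(B,x \right)} = \left(-3 + B\right) \left(- \frac{5}{3} + \frac{4 B^{2}}{x}\right)$ ($j{\left(B,x \right)} = \left(\frac{4 B^{2}}{x} + 5 \left(- \frac{1}{3}\right)\right) \left(-3 + B\right) = \left(\frac{4 B^{2}}{x} - \frac{5}{3}\right) \left(-3 + B\right) = \left(- \frac{5}{3} + \frac{4 B^{2}}{x}\right) \left(-3 + B\right) = \left(-3 + B\right) \left(- \frac{5}{3} + \frac{4 B^{2}}{x}\right)$)
$j{\left(15,\left(-14 - 2\right) + 8 \right)} 284 = \frac{- 36 \cdot 15^{2} + 12 \cdot 15^{3} - 5 \left(\left(-14 - 2\right) + 8\right) \left(-3 + 15\right)}{3 \left(\left(-14 - 2\right) + 8\right)} 284 = \frac{\left(-36\right) 225 + 12 \cdot 3375 - 5 \left(-16 + 8\right) 12}{3 \left(-16 + 8\right)} 284 = \frac{-8100 + 40500 - \left(-40\right) 12}{3 \left(-8\right)} 284 = \frac{1}{3} \left(- \frac{1}{8}\right) \left(-8100 + 40500 + 480\right) 284 = \frac{1}{3} \left(- \frac{1}{8}\right) 32880 \cdot 284 = \left(-1370\right) 284 = -389080$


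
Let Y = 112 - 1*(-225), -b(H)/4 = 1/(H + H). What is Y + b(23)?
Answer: 7749/23 ≈ 336.91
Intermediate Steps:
b(H) = -2/H (b(H) = -4/(H + H) = -4*1/(2*H) = -2/H)
Y = 337 (Y = 112 + 225 = 337)
Y + b(23) = 337 - 2/23 = 7749/23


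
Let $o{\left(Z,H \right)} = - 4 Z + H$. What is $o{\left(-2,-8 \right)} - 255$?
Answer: $-255$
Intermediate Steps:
$o{\left(Z,H \right)} = H - 4 Z$
$o{\left(-2,-8 \right)} - 255 = \left(-8 - -8\right) - 255 = \left(-8 + 8\right) - 255 = 0 - 255 = -255$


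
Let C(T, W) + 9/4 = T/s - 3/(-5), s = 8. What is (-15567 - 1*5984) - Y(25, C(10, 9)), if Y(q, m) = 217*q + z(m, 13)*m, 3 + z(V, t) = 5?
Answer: -134876/5 ≈ -26975.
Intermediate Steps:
z(V, t) = 2 (z(V, t) = -3 + 5 = 2)
C(T, W) = -33/20 + T/8 (C(T, W) = -9/4 + (T/8 - 3/(-5)) = -9/4 + (T*(1/8) - 3*(-1/5)) = -9/4 + (T/8 + 3/5) = -9/4 + (3/5 + T/8) = -33/20 + T/8)
Y(q, m) = 2*m + 217*q (Y(q, m) = 217*q + 2*m = 2*m + 217*q)
(-15567 - 1*5984) - Y(25, C(10, 9)) = (-15567 - 1*5984) - (2*(-33/20 + (1/8)*10) + 217*25) = (-15567 - 5984) - (2*(-33/20 + 5/4) + 5425) = -21551 - (2*(-2/5) + 5425) = -21551 - (-4/5 + 5425) = -21551 - 1*27121/5 = -21551 - 27121/5 = -134876/5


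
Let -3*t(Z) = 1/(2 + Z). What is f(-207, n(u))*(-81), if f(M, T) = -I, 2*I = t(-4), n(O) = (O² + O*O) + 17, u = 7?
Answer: 27/4 ≈ 6.7500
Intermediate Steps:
n(O) = 17 + 2*O² (n(O) = (O² + O²) + 17 = 2*O² + 17 = 17 + 2*O²)
t(Z) = -1/(3*(2 + Z))
I = 1/12 (I = (-1/(6 + 3*(-4)))/2 = (-1/(6 - 12))/2 = (-1/(-6))/2 = (-1*(-⅙))/2 = (½)*(⅙) = 1/12 ≈ 0.083333)
f(M, T) = -1/12 (f(M, T) = -1*1/12 = -1/12)
f(-207, n(u))*(-81) = -1/12*(-81) = 27/4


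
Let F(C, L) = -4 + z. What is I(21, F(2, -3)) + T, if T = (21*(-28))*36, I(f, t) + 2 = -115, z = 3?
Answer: -21285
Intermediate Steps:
F(C, L) = -1 (F(C, L) = -4 + 3 = -1)
I(f, t) = -117 (I(f, t) = -2 - 115 = -117)
T = -21168 (T = -588*36 = -21168)
I(21, F(2, -3)) + T = -117 - 21168 = -21285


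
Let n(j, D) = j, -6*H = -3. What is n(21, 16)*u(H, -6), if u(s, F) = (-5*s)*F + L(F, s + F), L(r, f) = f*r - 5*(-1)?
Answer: 1113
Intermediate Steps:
H = 1/2 (H = -1/6*(-3) = 1/2 ≈ 0.50000)
L(r, f) = 5 + f*r (L(r, f) = f*r + 5 = 5 + f*r)
u(s, F) = 5 + F*(F + s) - 5*F*s (u(s, F) = (-5*s)*F + (5 + (s + F)*F) = -5*F*s + (5 + (F + s)*F) = -5*F*s + (5 + F*(F + s)) = 5 + F*(F + s) - 5*F*s)
n(21, 16)*u(H, -6) = 21*(5 + (-6)**2 - 4*(-6)*1/2) = 21*(5 + 36 + 12) = 21*53 = 1113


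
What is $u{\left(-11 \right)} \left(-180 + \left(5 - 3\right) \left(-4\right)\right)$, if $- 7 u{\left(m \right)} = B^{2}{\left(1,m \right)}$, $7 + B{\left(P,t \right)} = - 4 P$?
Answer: $\frac{22748}{7} \approx 3249.7$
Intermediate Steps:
$B{\left(P,t \right)} = -7 - 4 P$
$u{\left(m \right)} = - \frac{121}{7}$ ($u{\left(m \right)} = - \frac{\left(-7 - 4\right)^{2}}{7} = - \frac{\left(-11\right)^{2}}{7} = \left(- \frac{1}{7}\right) 121 = - \frac{121}{7}$)
$u{\left(-11 \right)} \left(-180 + \left(5 - 3\right) \left(-4\right)\right) = - \frac{121 \left(-180 + \left(5 - 3\right) \left(-4\right)\right)}{7} = - \frac{121 \left(-180 + 2 \left(-4\right)\right)}{7} = - \frac{121 \left(-180 - 8\right)}{7} = \left(- \frac{121}{7}\right) \left(-188\right) = \frac{22748}{7}$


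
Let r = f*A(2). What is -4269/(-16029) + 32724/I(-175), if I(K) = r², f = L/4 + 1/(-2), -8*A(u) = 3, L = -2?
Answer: 1243338895/5343 ≈ 2.3270e+5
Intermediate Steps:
A(u) = -3/8 (A(u) = -⅛*3 = -3/8)
f = -1 (f = -2/4 + 1/(-2) = -2*¼ + 1*(-½) = -½ - ½ = -1)
r = 3/8 (r = -1*(-3/8) = 3/8 ≈ 0.37500)
I(K) = 9/64 (I(K) = (3/8)² = 9/64)
-4269/(-16029) + 32724/I(-175) = -4269/(-16029) + 32724/(9/64) = -4269*(-1/16029) + 32724*(64/9) = 1423/5343 + 232704 = 1243338895/5343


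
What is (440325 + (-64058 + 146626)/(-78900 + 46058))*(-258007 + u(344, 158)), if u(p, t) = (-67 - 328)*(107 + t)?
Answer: -2622385091080962/16421 ≈ -1.5970e+11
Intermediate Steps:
u(p, t) = -42265 - 395*t (u(p, t) = -395*(107 + t) = -42265 - 395*t)
(440325 + (-64058 + 146626)/(-78900 + 46058))*(-258007 + u(344, 158)) = (440325 + (-64058 + 146626)/(-78900 + 46058))*(-258007 + (-42265 - 395*158)) = (440325 + 82568/(-32842))*(-258007 + (-42265 - 62410)) = (440325 + 82568*(-1/32842))*(-258007 - 104675) = (440325 - 41284/16421)*(-362682) = (7230535541/16421)*(-362682) = -2622385091080962/16421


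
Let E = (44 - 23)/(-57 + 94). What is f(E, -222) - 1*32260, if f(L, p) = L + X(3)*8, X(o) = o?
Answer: -1192711/37 ≈ -32235.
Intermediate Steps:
E = 21/37 ≈ 0.56757
f(L, p) = 24 + L (f(L, p) = L + 3*8 = L + 24 = 24 + L)
f(E, -222) - 1*32260 = (24 + 21/37) - 1*32260 = 909/37 - 32260 = -1192711/37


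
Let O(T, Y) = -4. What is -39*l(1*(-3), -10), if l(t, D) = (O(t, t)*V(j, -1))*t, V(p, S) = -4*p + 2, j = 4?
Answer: 6552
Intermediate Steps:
V(p, S) = 2 - 4*p
l(t, D) = 56*t (l(t, D) = (-4*(2 - 4*4))*t = (-4*(2 - 16))*t = (-4*(-14))*t = 56*t)
-39*l(1*(-3), -10) = -2184*1*(-3) = -2184*(-3) = -39*(-168) = 6552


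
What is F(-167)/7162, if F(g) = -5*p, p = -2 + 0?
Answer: 5/3581 ≈ 0.0013963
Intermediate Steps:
p = -2
F(g) = 10 (F(g) = -5*(-2) = 10)
F(-167)/7162 = 10/7162 = 10*(1/7162) = 5/3581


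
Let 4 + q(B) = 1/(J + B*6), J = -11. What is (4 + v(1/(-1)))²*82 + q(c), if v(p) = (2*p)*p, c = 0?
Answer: 32427/11 ≈ 2947.9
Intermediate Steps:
v(p) = 2*p²
q(B) = -4 + 1/(-11 + 6*B) (q(B) = -4 + 1/(-11 + B*6) = -4 + 1/(-11 + 6*B))
(4 + v(1/(-1)))²*82 + q(c) = (4 + 2*(1/(-1))²)²*82 + 3*(15 - 8*0)/(-11 + 6*0) = (4 + 2*(1*(-1))²)²*82 + 3*(15 + 0)/(-11 + 0) = (4 + 2*(-1)²)²*82 + 3*15/(-11) = (4 + 2*1)²*82 + 3*(-1/11)*15 = (4 + 2)²*82 - 45/11 = 6²*82 - 45/11 = 36*82 - 45/11 = 2952 - 45/11 = 32427/11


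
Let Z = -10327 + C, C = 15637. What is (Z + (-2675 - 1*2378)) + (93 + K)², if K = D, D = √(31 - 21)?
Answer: 8916 + 186*√10 ≈ 9504.2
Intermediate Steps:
Z = 5310 (Z = -10327 + 15637 = 5310)
D = √10 ≈ 3.1623
K = √10 ≈ 3.1623
(Z + (-2675 - 1*2378)) + (93 + K)² = (5310 + (-2675 - 1*2378)) + (93 + √10)² = (5310 + (-2675 - 2378)) + (93 + √10)² = (5310 - 5053) + (93 + √10)² = 257 + (93 + √10)²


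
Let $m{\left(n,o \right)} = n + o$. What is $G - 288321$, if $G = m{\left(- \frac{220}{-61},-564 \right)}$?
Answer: $- \frac{17621765}{61} \approx -2.8888 \cdot 10^{5}$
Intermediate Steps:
$G = - \frac{34184}{61}$ ($G = - \frac{220}{-61} - 564 = \left(-220\right) \left(- \frac{1}{61}\right) - 564 = \frac{220}{61} - 564 = - \frac{34184}{61} \approx -560.39$)
$G - 288321 = - \frac{34184}{61} - 288321 = - \frac{17621765}{61}$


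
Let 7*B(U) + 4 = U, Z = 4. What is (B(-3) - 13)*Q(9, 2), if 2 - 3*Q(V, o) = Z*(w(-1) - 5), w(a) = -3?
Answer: -476/3 ≈ -158.67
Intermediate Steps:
Q(V, o) = 34/3 (Q(V, o) = 2/3 - 4*(-3 - 5)/3 = 2/3 - 4*(-8)/3 = 2/3 - 1/3*(-32) = 2/3 + 32/3 = 34/3)
B(U) = -4/7 + U/7
(B(-3) - 13)*Q(9, 2) = ((-4/7 + (1/7)*(-3)) - 13)*(34/3) = ((-4/7 - 3/7) - 13)*(34/3) = (-1 - 13)*(34/3) = -14*34/3 = -476/3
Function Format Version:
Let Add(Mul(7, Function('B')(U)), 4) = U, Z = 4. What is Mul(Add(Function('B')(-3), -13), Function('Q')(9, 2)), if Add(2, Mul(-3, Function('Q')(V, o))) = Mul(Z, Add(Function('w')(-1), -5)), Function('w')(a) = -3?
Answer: Rational(-476, 3) ≈ -158.67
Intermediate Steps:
Function('Q')(V, o) = Rational(34, 3) (Function('Q')(V, o) = Add(Rational(2, 3), Mul(Rational(-1, 3), Mul(4, Add(-3, -5)))) = Add(Rational(2, 3), Mul(Rational(-1, 3), Mul(4, -8))) = Add(Rational(2, 3), Mul(Rational(-1, 3), -32)) = Add(Rational(2, 3), Rational(32, 3)) = Rational(34, 3))
Function('B')(U) = Add(Rational(-4, 7), Mul(Rational(1, 7), U))
Mul(Add(Function('B')(-3), -13), Function('Q')(9, 2)) = Mul(Add(Add(Rational(-4, 7), Mul(Rational(1, 7), -3)), -13), Rational(34, 3)) = Mul(Add(Add(Rational(-4, 7), Rational(-3, 7)), -13), Rational(34, 3)) = Mul(Add(-1, -13), Rational(34, 3)) = Mul(-14, Rational(34, 3)) = Rational(-476, 3)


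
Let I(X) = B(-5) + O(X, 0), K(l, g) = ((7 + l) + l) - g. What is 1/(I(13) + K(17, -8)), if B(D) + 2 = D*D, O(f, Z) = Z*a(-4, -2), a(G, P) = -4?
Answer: 1/72 ≈ 0.013889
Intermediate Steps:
O(f, Z) = -4*Z (O(f, Z) = Z*(-4) = -4*Z)
B(D) = -2 + D² (B(D) = -2 + D*D = -2 + D²)
K(l, g) = 7 - g + 2*l (K(l, g) = (7 + 2*l) - g = 7 - g + 2*l)
I(X) = 23 (I(X) = (-2 + (-5)²) - 4*0 = (-2 + 25) + 0 = 23 + 0 = 23)
1/(I(13) + K(17, -8)) = 1/(23 + (7 - 1*(-8) + 2*17)) = 1/(23 + (7 + 8 + 34)) = 1/(23 + 49) = 1/72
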